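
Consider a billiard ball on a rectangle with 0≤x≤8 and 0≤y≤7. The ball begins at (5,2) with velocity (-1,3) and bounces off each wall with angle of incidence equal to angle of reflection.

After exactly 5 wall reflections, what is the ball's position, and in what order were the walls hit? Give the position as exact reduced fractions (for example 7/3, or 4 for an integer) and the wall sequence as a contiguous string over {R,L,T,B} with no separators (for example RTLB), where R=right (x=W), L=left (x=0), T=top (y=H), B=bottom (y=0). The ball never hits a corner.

Final position: (11/3,0)
Wall sequence: TBLTB

1. t=5/3 → T at (10/3,7); v=(-1,-3)
2. t=7/3 → B at (1,0); v=(-1,3)
3. t=1 → L at (0,3); v=(1,3)
4. t=4/3 → T at (4/3,7); v=(1,-3)
5. t=7/3 → B at (11/3,0); v=(1,3)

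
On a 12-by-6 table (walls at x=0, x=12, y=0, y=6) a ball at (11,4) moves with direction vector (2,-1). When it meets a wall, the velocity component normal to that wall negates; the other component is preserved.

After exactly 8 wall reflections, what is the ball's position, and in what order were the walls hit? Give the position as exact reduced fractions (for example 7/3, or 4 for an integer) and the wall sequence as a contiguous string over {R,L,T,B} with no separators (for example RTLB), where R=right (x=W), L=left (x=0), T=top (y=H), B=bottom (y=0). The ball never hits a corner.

1. t=1/2 → R at (12,7/2); v=(-2,-1)
2. t=7/2 → B at (5,0); v=(-2,1)
3. t=5/2 → L at (0,5/2); v=(2,1)
4. t=7/2 → T at (7,6); v=(2,-1)
5. t=5/2 → R at (12,7/2); v=(-2,-1)
6. t=7/2 → B at (5,0); v=(-2,1)
7. t=5/2 → L at (0,5/2); v=(2,1)
8. t=7/2 → T at (7,6); v=(2,-1)

Final position: (7,6)
Wall sequence: RBLTRBLT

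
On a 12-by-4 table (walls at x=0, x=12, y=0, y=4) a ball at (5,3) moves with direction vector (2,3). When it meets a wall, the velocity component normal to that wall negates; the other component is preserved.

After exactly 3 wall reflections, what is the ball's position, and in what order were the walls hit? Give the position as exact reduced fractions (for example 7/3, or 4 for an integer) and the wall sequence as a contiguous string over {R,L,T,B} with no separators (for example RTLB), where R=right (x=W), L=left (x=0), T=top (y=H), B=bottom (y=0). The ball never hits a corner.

Final position: (11,4)
Wall sequence: TBT

1. t=1/3 → T at (17/3,4); v=(2,-3)
2. t=4/3 → B at (25/3,0); v=(2,3)
3. t=4/3 → T at (11,4); v=(2,-3)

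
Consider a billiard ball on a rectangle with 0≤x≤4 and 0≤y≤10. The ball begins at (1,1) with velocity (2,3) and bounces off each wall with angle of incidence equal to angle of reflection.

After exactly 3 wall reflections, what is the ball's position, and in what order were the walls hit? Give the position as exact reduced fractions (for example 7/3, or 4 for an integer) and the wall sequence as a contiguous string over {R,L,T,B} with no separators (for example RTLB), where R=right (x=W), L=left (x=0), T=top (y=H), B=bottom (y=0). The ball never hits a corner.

Final position: (0,17/2)
Wall sequence: RTL

1. t=3/2 → R at (4,11/2); v=(-2,3)
2. t=3/2 → T at (1,10); v=(-2,-3)
3. t=1/2 → L at (0,17/2); v=(2,-3)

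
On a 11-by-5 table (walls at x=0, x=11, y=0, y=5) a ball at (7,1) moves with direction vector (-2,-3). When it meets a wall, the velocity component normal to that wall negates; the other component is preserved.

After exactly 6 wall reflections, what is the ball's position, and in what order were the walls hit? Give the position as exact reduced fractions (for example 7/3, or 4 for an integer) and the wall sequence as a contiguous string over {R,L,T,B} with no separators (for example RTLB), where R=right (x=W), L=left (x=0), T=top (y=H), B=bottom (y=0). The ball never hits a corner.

Final position: (7,0)
Wall sequence: BTLBTB

1. t=1/3 → B at (19/3,0); v=(-2,3)
2. t=5/3 → T at (3,5); v=(-2,-3)
3. t=3/2 → L at (0,1/2); v=(2,-3)
4. t=1/6 → B at (1/3,0); v=(2,3)
5. t=5/3 → T at (11/3,5); v=(2,-3)
6. t=5/3 → B at (7,0); v=(2,3)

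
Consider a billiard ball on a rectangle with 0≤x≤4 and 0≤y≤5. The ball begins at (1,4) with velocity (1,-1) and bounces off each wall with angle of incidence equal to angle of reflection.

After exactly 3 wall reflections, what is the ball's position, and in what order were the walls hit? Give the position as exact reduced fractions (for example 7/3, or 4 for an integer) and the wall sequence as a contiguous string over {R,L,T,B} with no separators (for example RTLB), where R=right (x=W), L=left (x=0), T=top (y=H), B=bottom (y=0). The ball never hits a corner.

Final position: (0,3)
Wall sequence: RBL

1. t=3 → R at (4,1); v=(-1,-1)
2. t=1 → B at (3,0); v=(-1,1)
3. t=3 → L at (0,3); v=(1,1)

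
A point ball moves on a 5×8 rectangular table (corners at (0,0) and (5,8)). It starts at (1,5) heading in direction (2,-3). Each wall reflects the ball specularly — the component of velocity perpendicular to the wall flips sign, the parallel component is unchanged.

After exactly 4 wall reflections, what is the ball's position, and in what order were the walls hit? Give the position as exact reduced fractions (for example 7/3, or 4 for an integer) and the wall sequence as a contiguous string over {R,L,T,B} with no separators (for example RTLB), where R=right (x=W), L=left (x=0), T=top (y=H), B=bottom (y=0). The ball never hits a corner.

1. t=5/3 → B at (13/3,0); v=(2,3)
2. t=1/3 → R at (5,1); v=(-2,3)
3. t=7/3 → T at (1/3,8); v=(-2,-3)
4. t=1/6 → L at (0,15/2); v=(2,-3)

Final position: (0,15/2)
Wall sequence: BRTL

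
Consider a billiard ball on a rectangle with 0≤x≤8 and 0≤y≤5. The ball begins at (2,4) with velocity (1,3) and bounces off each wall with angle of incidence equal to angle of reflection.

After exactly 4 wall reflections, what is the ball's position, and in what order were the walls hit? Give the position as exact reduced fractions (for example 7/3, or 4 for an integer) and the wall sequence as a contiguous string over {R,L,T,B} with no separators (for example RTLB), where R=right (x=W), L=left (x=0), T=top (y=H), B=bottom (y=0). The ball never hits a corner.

Final position: (22/3,0)
Wall sequence: TBTB

1. t=1/3 → T at (7/3,5); v=(1,-3)
2. t=5/3 → B at (4,0); v=(1,3)
3. t=5/3 → T at (17/3,5); v=(1,-3)
4. t=5/3 → B at (22/3,0); v=(1,3)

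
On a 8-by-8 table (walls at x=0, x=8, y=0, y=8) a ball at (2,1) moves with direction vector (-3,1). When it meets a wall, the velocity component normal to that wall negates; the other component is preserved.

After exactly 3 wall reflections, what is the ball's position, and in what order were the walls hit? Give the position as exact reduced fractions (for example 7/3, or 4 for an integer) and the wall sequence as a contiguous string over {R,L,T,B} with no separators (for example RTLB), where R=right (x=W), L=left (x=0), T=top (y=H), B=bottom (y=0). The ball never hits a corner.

1. t=2/3 → L at (0,5/3); v=(3,1)
2. t=8/3 → R at (8,13/3); v=(-3,1)
3. t=8/3 → L at (0,7); v=(3,1)

Final position: (0,7)
Wall sequence: LRL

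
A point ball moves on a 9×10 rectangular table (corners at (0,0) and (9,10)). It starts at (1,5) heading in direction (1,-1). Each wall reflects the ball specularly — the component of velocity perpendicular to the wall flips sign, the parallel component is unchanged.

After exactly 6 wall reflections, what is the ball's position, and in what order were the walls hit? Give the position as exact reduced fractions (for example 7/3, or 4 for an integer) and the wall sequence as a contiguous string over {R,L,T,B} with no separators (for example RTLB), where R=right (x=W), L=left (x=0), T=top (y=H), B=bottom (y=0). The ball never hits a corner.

Final position: (9,1)
Wall sequence: BRTLBR

1. t=5 → B at (6,0); v=(1,1)
2. t=3 → R at (9,3); v=(-1,1)
3. t=7 → T at (2,10); v=(-1,-1)
4. t=2 → L at (0,8); v=(1,-1)
5. t=8 → B at (8,0); v=(1,1)
6. t=1 → R at (9,1); v=(-1,1)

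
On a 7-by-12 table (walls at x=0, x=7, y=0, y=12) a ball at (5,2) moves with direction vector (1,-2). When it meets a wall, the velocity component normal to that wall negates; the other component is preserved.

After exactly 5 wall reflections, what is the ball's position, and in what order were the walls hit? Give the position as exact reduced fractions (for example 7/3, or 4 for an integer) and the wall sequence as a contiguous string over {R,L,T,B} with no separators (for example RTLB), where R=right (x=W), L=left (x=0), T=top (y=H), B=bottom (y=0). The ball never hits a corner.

Final position: (4,0)
Wall sequence: BRTLB

1. t=1 → B at (6,0); v=(1,2)
2. t=1 → R at (7,2); v=(-1,2)
3. t=5 → T at (2,12); v=(-1,-2)
4. t=2 → L at (0,8); v=(1,-2)
5. t=4 → B at (4,0); v=(1,2)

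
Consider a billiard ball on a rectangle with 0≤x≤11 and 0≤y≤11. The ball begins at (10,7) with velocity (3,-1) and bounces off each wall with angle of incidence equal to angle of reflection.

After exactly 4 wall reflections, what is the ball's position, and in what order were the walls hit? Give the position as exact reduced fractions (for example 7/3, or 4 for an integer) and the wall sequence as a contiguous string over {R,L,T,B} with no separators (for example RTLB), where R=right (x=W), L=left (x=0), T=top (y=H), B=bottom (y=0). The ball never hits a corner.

1. t=1/3 → R at (11,20/3); v=(-3,-1)
2. t=11/3 → L at (0,3); v=(3,-1)
3. t=3 → B at (9,0); v=(3,1)
4. t=2/3 → R at (11,2/3); v=(-3,1)

Final position: (11,2/3)
Wall sequence: RLBR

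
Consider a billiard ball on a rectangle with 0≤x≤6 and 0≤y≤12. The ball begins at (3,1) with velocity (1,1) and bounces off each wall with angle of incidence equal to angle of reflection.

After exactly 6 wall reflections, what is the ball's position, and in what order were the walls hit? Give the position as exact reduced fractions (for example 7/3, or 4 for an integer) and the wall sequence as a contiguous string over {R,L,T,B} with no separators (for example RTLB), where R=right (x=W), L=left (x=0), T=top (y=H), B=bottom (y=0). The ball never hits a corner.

1. t=3 → R at (6,4); v=(-1,1)
2. t=6 → L at (0,10); v=(1,1)
3. t=2 → T at (2,12); v=(1,-1)
4. t=4 → R at (6,8); v=(-1,-1)
5. t=6 → L at (0,2); v=(1,-1)
6. t=2 → B at (2,0); v=(1,1)

Final position: (2,0)
Wall sequence: RLTRLB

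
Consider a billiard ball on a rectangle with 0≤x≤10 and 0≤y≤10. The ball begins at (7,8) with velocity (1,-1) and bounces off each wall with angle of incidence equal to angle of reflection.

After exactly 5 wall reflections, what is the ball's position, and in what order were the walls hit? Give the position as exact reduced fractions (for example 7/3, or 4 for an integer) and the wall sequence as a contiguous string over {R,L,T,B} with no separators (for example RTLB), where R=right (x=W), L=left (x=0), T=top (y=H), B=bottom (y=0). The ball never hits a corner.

Final position: (10,5)
Wall sequence: RBLTR

1. t=3 → R at (10,5); v=(-1,-1)
2. t=5 → B at (5,0); v=(-1,1)
3. t=5 → L at (0,5); v=(1,1)
4. t=5 → T at (5,10); v=(1,-1)
5. t=5 → R at (10,5); v=(-1,-1)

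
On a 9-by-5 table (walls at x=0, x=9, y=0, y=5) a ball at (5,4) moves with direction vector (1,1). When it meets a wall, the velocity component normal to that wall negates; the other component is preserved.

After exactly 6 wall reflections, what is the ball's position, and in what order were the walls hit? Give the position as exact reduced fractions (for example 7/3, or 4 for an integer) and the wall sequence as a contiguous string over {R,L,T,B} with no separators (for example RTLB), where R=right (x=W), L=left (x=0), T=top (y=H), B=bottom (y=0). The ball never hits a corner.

Final position: (3,0)
Wall sequence: TRBTLB

1. t=1 → T at (6,5); v=(1,-1)
2. t=3 → R at (9,2); v=(-1,-1)
3. t=2 → B at (7,0); v=(-1,1)
4. t=5 → T at (2,5); v=(-1,-1)
5. t=2 → L at (0,3); v=(1,-1)
6. t=3 → B at (3,0); v=(1,1)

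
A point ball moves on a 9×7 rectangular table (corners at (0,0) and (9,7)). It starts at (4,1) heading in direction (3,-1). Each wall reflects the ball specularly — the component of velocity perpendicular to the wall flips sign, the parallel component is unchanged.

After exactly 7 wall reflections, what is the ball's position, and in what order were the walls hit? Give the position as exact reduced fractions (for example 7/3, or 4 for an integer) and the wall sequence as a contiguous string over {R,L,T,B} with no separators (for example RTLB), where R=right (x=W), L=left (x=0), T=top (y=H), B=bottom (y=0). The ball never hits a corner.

1. t=1 → B at (7,0); v=(3,1)
2. t=2/3 → R at (9,2/3); v=(-3,1)
3. t=3 → L at (0,11/3); v=(3,1)
4. t=3 → R at (9,20/3); v=(-3,1)
5. t=1/3 → T at (8,7); v=(-3,-1)
6. t=8/3 → L at (0,13/3); v=(3,-1)
7. t=3 → R at (9,4/3); v=(-3,-1)

Final position: (9,4/3)
Wall sequence: BRLRTLR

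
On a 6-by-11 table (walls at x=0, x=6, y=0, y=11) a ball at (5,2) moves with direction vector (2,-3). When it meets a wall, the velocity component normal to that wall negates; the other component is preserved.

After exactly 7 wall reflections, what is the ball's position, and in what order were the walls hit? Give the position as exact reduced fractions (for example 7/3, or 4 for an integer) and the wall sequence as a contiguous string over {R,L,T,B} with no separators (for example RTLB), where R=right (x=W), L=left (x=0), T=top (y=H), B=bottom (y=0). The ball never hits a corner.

Final position: (0,9/2)
Wall sequence: RBLTRBL

1. t=1/2 → R at (6,1/2); v=(-2,-3)
2. t=1/6 → B at (17/3,0); v=(-2,3)
3. t=17/6 → L at (0,17/2); v=(2,3)
4. t=5/6 → T at (5/3,11); v=(2,-3)
5. t=13/6 → R at (6,9/2); v=(-2,-3)
6. t=3/2 → B at (3,0); v=(-2,3)
7. t=3/2 → L at (0,9/2); v=(2,3)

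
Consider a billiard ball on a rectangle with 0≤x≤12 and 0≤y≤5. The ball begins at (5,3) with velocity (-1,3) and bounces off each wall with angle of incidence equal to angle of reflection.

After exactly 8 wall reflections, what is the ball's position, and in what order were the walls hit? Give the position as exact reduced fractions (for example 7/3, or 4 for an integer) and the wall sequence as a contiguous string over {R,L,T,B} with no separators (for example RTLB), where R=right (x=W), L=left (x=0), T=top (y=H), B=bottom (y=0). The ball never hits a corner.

1. t=2/3 → T at (13/3,5); v=(-1,-3)
2. t=5/3 → B at (8/3,0); v=(-1,3)
3. t=5/3 → T at (1,5); v=(-1,-3)
4. t=1 → L at (0,2); v=(1,-3)
5. t=2/3 → B at (2/3,0); v=(1,3)
6. t=5/3 → T at (7/3,5); v=(1,-3)
7. t=5/3 → B at (4,0); v=(1,3)
8. t=5/3 → T at (17/3,5); v=(1,-3)

Final position: (17/3,5)
Wall sequence: TBTLBTBT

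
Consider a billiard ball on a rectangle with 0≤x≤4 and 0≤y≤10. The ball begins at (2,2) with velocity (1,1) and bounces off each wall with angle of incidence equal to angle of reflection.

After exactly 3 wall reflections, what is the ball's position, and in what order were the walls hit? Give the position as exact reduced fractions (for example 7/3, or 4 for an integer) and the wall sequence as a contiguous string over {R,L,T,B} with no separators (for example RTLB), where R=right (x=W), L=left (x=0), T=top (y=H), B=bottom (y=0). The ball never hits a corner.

1. t=2 → R at (4,4); v=(-1,1)
2. t=4 → L at (0,8); v=(1,1)
3. t=2 → T at (2,10); v=(1,-1)

Final position: (2,10)
Wall sequence: RLT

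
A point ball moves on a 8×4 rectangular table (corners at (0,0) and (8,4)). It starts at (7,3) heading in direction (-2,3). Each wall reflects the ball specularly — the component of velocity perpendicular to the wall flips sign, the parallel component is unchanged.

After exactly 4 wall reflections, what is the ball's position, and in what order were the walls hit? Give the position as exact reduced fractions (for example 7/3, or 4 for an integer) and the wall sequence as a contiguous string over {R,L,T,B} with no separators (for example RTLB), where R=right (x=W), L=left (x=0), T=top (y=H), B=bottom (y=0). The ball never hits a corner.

1. t=1/3 → T at (19/3,4); v=(-2,-3)
2. t=4/3 → B at (11/3,0); v=(-2,3)
3. t=4/3 → T at (1,4); v=(-2,-3)
4. t=1/2 → L at (0,5/2); v=(2,-3)

Final position: (0,5/2)
Wall sequence: TBTL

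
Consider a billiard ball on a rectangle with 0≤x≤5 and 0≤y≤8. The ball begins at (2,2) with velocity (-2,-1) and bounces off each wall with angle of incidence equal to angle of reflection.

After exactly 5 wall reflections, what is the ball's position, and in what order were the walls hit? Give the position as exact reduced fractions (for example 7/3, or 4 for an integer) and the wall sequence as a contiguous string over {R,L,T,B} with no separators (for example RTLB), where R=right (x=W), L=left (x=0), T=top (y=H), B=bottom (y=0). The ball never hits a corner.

1. t=1 → L at (0,1); v=(2,-1)
2. t=1 → B at (2,0); v=(2,1)
3. t=3/2 → R at (5,3/2); v=(-2,1)
4. t=5/2 → L at (0,4); v=(2,1)
5. t=5/2 → R at (5,13/2); v=(-2,1)

Final position: (5,13/2)
Wall sequence: LBRLR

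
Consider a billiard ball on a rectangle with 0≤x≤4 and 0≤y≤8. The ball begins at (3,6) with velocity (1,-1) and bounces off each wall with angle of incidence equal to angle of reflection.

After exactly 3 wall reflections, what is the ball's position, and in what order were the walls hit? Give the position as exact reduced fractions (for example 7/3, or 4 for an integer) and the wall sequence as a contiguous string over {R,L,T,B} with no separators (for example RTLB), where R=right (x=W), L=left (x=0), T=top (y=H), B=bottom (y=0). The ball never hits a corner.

Final position: (1,0)
Wall sequence: RLB

1. t=1 → R at (4,5); v=(-1,-1)
2. t=4 → L at (0,1); v=(1,-1)
3. t=1 → B at (1,0); v=(1,1)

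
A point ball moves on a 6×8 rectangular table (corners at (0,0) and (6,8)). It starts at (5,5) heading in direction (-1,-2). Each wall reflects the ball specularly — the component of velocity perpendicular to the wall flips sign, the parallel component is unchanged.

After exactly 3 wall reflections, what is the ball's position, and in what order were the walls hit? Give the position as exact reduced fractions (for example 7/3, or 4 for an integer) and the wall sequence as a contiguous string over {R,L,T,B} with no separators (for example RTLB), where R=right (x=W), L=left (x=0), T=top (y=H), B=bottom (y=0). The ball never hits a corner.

1. t=5/2 → B at (5/2,0); v=(-1,2)
2. t=5/2 → L at (0,5); v=(1,2)
3. t=3/2 → T at (3/2,8); v=(1,-2)

Final position: (3/2,8)
Wall sequence: BLT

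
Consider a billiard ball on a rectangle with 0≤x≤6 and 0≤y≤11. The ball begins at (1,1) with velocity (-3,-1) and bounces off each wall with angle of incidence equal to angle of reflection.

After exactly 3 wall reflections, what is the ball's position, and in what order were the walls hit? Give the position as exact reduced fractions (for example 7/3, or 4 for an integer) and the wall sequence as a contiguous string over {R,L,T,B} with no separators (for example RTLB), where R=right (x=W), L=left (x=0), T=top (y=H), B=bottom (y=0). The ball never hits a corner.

1. t=1/3 → L at (0,2/3); v=(3,-1)
2. t=2/3 → B at (2,0); v=(3,1)
3. t=4/3 → R at (6,4/3); v=(-3,1)

Final position: (6,4/3)
Wall sequence: LBR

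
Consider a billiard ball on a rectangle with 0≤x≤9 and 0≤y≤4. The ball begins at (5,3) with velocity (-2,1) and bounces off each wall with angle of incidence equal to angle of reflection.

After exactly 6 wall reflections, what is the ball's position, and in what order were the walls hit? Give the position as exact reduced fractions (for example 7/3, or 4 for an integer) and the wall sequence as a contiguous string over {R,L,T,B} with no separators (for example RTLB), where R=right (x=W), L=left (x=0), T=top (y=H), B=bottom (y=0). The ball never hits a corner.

1. t=1 → T at (3,4); v=(-2,-1)
2. t=3/2 → L at (0,5/2); v=(2,-1)
3. t=5/2 → B at (5,0); v=(2,1)
4. t=2 → R at (9,2); v=(-2,1)
5. t=2 → T at (5,4); v=(-2,-1)
6. t=5/2 → L at (0,3/2); v=(2,-1)

Final position: (0,3/2)
Wall sequence: TLBRTL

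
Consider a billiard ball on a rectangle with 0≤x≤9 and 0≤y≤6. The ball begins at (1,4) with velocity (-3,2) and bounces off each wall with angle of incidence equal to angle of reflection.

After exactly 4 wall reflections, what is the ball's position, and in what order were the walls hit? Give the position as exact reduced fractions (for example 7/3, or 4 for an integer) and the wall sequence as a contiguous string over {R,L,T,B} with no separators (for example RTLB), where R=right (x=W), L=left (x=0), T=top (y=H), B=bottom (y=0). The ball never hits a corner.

Final position: (7,0)
Wall sequence: LTRB

1. t=1/3 → L at (0,14/3); v=(3,2)
2. t=2/3 → T at (2,6); v=(3,-2)
3. t=7/3 → R at (9,4/3); v=(-3,-2)
4. t=2/3 → B at (7,0); v=(-3,2)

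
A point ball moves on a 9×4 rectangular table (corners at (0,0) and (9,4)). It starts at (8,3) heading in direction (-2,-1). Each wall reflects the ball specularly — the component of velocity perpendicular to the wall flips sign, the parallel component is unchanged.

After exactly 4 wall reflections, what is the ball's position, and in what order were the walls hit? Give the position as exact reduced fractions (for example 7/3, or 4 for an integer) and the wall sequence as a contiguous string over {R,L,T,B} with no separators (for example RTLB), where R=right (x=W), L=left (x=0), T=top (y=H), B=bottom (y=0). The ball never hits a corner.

1. t=3 → B at (2,0); v=(-2,1)
2. t=1 → L at (0,1); v=(2,1)
3. t=3 → T at (6,4); v=(2,-1)
4. t=3/2 → R at (9,5/2); v=(-2,-1)

Final position: (9,5/2)
Wall sequence: BLTR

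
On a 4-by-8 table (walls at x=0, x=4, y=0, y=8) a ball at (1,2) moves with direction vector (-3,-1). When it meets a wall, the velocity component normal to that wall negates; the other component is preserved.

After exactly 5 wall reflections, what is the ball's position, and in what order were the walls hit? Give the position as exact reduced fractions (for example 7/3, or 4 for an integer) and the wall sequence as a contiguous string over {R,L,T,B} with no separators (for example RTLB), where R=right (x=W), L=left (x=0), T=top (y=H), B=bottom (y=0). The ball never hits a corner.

1. t=1/3 → L at (0,5/3); v=(3,-1)
2. t=4/3 → R at (4,1/3); v=(-3,-1)
3. t=1/3 → B at (3,0); v=(-3,1)
4. t=1 → L at (0,1); v=(3,1)
5. t=4/3 → R at (4,7/3); v=(-3,1)

Final position: (4,7/3)
Wall sequence: LRBLR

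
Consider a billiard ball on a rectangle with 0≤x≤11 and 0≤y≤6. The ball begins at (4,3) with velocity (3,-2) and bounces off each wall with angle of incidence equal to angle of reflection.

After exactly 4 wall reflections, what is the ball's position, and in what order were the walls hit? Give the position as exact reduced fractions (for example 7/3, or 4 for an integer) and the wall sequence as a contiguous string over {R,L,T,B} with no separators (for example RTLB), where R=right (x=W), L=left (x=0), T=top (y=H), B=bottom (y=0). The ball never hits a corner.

Final position: (0,3)
Wall sequence: BRTL

1. t=3/2 → B at (17/2,0); v=(3,2)
2. t=5/6 → R at (11,5/3); v=(-3,2)
3. t=13/6 → T at (9/2,6); v=(-3,-2)
4. t=3/2 → L at (0,3); v=(3,-2)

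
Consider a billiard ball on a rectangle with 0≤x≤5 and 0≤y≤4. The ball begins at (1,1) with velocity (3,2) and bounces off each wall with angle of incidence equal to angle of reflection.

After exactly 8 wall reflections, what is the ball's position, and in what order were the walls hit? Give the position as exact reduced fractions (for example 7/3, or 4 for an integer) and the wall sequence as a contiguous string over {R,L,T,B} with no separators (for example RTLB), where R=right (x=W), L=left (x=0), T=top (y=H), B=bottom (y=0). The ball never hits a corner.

Final position: (7/2,0)
Wall sequence: RTLBRTLB

1. t=4/3 → R at (5,11/3); v=(-3,2)
2. t=1/6 → T at (9/2,4); v=(-3,-2)
3. t=3/2 → L at (0,1); v=(3,-2)
4. t=1/2 → B at (3/2,0); v=(3,2)
5. t=7/6 → R at (5,7/3); v=(-3,2)
6. t=5/6 → T at (5/2,4); v=(-3,-2)
7. t=5/6 → L at (0,7/3); v=(3,-2)
8. t=7/6 → B at (7/2,0); v=(3,2)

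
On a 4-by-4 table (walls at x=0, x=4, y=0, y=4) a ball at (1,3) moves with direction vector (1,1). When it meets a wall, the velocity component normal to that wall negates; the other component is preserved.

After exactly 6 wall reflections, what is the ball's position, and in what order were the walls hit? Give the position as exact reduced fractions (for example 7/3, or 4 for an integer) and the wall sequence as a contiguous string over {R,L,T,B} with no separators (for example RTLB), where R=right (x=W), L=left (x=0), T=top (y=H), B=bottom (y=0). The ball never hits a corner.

1. t=1 → T at (2,4); v=(1,-1)
2. t=2 → R at (4,2); v=(-1,-1)
3. t=2 → B at (2,0); v=(-1,1)
4. t=2 → L at (0,2); v=(1,1)
5. t=2 → T at (2,4); v=(1,-1)
6. t=2 → R at (4,2); v=(-1,-1)

Final position: (4,2)
Wall sequence: TRBLTR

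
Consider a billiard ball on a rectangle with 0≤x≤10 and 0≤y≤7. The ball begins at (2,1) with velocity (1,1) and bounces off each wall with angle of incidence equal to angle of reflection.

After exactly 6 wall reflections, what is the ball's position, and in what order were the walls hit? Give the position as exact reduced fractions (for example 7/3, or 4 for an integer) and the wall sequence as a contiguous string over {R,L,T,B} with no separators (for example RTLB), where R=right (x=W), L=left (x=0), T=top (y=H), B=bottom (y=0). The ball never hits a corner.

Final position: (9,0)
Wall sequence: TRBLTB

1. t=6 → T at (8,7); v=(1,-1)
2. t=2 → R at (10,5); v=(-1,-1)
3. t=5 → B at (5,0); v=(-1,1)
4. t=5 → L at (0,5); v=(1,1)
5. t=2 → T at (2,7); v=(1,-1)
6. t=7 → B at (9,0); v=(1,1)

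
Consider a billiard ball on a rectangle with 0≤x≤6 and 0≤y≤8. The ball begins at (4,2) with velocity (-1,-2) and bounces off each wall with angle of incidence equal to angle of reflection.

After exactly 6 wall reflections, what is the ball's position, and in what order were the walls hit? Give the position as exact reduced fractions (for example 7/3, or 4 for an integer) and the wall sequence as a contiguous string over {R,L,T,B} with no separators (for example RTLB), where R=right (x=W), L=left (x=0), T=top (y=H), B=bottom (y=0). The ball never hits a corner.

Final position: (3,8)
Wall sequence: BLTBRT

1. t=1 → B at (3,0); v=(-1,2)
2. t=3 → L at (0,6); v=(1,2)
3. t=1 → T at (1,8); v=(1,-2)
4. t=4 → B at (5,0); v=(1,2)
5. t=1 → R at (6,2); v=(-1,2)
6. t=3 → T at (3,8); v=(-1,-2)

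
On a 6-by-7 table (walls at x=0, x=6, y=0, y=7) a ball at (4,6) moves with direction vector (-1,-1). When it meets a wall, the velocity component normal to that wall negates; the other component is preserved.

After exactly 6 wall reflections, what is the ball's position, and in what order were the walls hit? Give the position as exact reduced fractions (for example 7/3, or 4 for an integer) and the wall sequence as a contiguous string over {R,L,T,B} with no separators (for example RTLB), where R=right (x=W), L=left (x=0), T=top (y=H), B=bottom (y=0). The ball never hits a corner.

Final position: (4,0)
Wall sequence: LBRTLB

1. t=4 → L at (0,2); v=(1,-1)
2. t=2 → B at (2,0); v=(1,1)
3. t=4 → R at (6,4); v=(-1,1)
4. t=3 → T at (3,7); v=(-1,-1)
5. t=3 → L at (0,4); v=(1,-1)
6. t=4 → B at (4,0); v=(1,1)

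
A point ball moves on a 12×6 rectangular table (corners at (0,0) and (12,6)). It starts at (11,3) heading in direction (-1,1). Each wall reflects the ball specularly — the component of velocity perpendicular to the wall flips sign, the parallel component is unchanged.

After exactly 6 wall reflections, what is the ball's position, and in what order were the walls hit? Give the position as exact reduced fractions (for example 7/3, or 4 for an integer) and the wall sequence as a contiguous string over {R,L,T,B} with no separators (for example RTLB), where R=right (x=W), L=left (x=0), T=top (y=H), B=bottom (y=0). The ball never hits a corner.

1. t=3 → T at (8,6); v=(-1,-1)
2. t=6 → B at (2,0); v=(-1,1)
3. t=2 → L at (0,2); v=(1,1)
4. t=4 → T at (4,6); v=(1,-1)
5. t=6 → B at (10,0); v=(1,1)
6. t=2 → R at (12,2); v=(-1,1)

Final position: (12,2)
Wall sequence: TBLTBR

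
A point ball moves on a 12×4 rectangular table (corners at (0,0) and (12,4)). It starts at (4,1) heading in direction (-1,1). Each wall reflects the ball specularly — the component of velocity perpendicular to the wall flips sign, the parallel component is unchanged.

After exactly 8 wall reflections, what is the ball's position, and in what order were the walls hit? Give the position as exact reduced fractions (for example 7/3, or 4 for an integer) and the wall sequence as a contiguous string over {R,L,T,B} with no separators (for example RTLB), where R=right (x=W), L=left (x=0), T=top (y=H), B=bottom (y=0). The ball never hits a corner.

Final position: (5,0)
Wall sequence: TLBTBRTB

1. t=3 → T at (1,4); v=(-1,-1)
2. t=1 → L at (0,3); v=(1,-1)
3. t=3 → B at (3,0); v=(1,1)
4. t=4 → T at (7,4); v=(1,-1)
5. t=4 → B at (11,0); v=(1,1)
6. t=1 → R at (12,1); v=(-1,1)
7. t=3 → T at (9,4); v=(-1,-1)
8. t=4 → B at (5,0); v=(-1,1)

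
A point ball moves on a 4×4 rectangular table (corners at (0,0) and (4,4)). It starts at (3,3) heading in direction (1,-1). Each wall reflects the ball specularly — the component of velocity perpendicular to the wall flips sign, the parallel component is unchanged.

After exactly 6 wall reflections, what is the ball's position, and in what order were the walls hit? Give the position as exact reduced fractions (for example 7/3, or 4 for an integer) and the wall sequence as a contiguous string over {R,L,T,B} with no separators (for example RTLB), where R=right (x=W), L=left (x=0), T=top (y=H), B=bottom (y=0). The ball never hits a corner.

1. t=1 → R at (4,2); v=(-1,-1)
2. t=2 → B at (2,0); v=(-1,1)
3. t=2 → L at (0,2); v=(1,1)
4. t=2 → T at (2,4); v=(1,-1)
5. t=2 → R at (4,2); v=(-1,-1)
6. t=2 → B at (2,0); v=(-1,1)

Final position: (2,0)
Wall sequence: RBLTRB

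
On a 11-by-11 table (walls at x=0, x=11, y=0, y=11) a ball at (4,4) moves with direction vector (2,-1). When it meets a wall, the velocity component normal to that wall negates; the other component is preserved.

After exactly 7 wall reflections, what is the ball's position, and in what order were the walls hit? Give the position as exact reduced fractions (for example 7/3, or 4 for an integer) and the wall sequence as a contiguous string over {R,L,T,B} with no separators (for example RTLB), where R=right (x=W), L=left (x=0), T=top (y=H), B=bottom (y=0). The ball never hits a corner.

1. t=7/2 → R at (11,1/2); v=(-2,-1)
2. t=1/2 → B at (10,0); v=(-2,1)
3. t=5 → L at (0,5); v=(2,1)
4. t=11/2 → R at (11,21/2); v=(-2,1)
5. t=1/2 → T at (10,11); v=(-2,-1)
6. t=5 → L at (0,6); v=(2,-1)
7. t=11/2 → R at (11,1/2); v=(-2,-1)

Final position: (11,1/2)
Wall sequence: RBLRTLR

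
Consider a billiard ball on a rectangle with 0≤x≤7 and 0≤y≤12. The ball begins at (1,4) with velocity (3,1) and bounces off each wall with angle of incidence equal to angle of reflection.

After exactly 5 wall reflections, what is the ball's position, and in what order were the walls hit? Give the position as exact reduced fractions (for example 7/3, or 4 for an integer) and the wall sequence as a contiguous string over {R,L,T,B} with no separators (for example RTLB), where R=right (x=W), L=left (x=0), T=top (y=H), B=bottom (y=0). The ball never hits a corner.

Final position: (0,11)
Wall sequence: RLRTL

1. t=2 → R at (7,6); v=(-3,1)
2. t=7/3 → L at (0,25/3); v=(3,1)
3. t=7/3 → R at (7,32/3); v=(-3,1)
4. t=4/3 → T at (3,12); v=(-3,-1)
5. t=1 → L at (0,11); v=(3,-1)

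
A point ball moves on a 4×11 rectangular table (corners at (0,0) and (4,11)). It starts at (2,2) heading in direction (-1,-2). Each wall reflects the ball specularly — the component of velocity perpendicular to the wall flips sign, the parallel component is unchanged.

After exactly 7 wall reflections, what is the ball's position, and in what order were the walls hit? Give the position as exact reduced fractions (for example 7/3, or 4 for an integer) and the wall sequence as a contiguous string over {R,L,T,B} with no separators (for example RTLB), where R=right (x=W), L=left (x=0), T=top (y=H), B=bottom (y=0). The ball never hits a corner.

Final position: (4,4)
Wall sequence: BLRTLBR

1. t=1 → B at (1,0); v=(-1,2)
2. t=1 → L at (0,2); v=(1,2)
3. t=4 → R at (4,10); v=(-1,2)
4. t=1/2 → T at (7/2,11); v=(-1,-2)
5. t=7/2 → L at (0,4); v=(1,-2)
6. t=2 → B at (2,0); v=(1,2)
7. t=2 → R at (4,4); v=(-1,2)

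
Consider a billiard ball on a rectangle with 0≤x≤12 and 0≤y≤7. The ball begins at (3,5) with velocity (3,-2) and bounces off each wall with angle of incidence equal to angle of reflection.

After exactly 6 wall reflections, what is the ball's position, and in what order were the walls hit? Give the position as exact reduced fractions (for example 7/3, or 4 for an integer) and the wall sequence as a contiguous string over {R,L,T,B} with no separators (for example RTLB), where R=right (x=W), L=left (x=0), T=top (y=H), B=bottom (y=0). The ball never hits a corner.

1. t=5/2 → B at (21/2,0); v=(3,2)
2. t=1/2 → R at (12,1); v=(-3,2)
3. t=3 → T at (3,7); v=(-3,-2)
4. t=1 → L at (0,5); v=(3,-2)
5. t=5/2 → B at (15/2,0); v=(3,2)
6. t=3/2 → R at (12,3); v=(-3,2)

Final position: (12,3)
Wall sequence: BRTLBR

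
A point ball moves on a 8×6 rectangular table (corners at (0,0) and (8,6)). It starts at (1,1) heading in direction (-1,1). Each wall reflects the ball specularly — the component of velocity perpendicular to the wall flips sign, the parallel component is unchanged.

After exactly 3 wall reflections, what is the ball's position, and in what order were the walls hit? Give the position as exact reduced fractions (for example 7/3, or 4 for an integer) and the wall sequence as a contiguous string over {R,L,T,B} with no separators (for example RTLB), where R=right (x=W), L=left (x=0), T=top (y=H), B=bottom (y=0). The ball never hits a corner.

1. t=1 → L at (0,2); v=(1,1)
2. t=4 → T at (4,6); v=(1,-1)
3. t=4 → R at (8,2); v=(-1,-1)

Final position: (8,2)
Wall sequence: LTR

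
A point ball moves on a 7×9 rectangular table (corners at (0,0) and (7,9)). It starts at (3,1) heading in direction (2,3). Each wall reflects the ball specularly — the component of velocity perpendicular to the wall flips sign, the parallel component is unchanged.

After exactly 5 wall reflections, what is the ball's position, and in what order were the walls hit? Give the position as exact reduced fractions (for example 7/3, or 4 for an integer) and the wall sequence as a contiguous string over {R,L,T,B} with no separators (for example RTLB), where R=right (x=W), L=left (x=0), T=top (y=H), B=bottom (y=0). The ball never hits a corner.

Final position: (19/3,9)
Wall sequence: RTLBT

1. t=2 → R at (7,7); v=(-2,3)
2. t=2/3 → T at (17/3,9); v=(-2,-3)
3. t=17/6 → L at (0,1/2); v=(2,-3)
4. t=1/6 → B at (1/3,0); v=(2,3)
5. t=3 → T at (19/3,9); v=(2,-3)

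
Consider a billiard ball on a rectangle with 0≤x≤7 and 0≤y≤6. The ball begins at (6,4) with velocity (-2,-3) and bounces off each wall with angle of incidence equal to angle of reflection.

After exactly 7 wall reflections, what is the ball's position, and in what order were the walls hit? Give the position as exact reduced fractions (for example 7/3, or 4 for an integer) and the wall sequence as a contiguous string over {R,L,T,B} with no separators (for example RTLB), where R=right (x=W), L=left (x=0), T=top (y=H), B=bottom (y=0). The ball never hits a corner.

Final position: (4/3,0)
Wall sequence: BLTBRTB

1. t=4/3 → B at (10/3,0); v=(-2,3)
2. t=5/3 → L at (0,5); v=(2,3)
3. t=1/3 → T at (2/3,6); v=(2,-3)
4. t=2 → B at (14/3,0); v=(2,3)
5. t=7/6 → R at (7,7/2); v=(-2,3)
6. t=5/6 → T at (16/3,6); v=(-2,-3)
7. t=2 → B at (4/3,0); v=(-2,3)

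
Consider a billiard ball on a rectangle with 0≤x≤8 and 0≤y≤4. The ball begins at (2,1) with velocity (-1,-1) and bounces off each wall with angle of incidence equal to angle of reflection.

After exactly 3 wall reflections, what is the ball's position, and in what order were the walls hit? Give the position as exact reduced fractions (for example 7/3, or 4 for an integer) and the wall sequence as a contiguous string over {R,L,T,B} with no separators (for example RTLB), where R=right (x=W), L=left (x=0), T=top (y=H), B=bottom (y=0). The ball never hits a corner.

Final position: (3,4)
Wall sequence: BLT

1. t=1 → B at (1,0); v=(-1,1)
2. t=1 → L at (0,1); v=(1,1)
3. t=3 → T at (3,4); v=(1,-1)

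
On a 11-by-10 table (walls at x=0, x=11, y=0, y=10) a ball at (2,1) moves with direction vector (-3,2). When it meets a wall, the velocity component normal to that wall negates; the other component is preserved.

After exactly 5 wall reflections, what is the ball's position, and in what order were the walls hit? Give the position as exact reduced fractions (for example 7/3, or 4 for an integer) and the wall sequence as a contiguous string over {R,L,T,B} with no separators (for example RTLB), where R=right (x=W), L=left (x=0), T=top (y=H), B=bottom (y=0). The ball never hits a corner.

1. t=2/3 → L at (0,7/3); v=(3,2)
2. t=11/3 → R at (11,29/3); v=(-3,2)
3. t=1/6 → T at (21/2,10); v=(-3,-2)
4. t=7/2 → L at (0,3); v=(3,-2)
5. t=3/2 → B at (9/2,0); v=(3,2)

Final position: (9/2,0)
Wall sequence: LRTLB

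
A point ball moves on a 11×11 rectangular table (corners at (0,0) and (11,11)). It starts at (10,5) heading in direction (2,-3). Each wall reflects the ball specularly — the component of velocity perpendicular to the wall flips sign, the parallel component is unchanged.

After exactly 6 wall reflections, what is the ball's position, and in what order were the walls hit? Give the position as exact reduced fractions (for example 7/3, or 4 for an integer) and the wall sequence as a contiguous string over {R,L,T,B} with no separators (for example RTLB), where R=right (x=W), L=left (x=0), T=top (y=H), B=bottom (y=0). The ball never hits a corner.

Final position: (11,15/2)
Wall sequence: RBTLBR

1. t=1/2 → R at (11,7/2); v=(-2,-3)
2. t=7/6 → B at (26/3,0); v=(-2,3)
3. t=11/3 → T at (4/3,11); v=(-2,-3)
4. t=2/3 → L at (0,9); v=(2,-3)
5. t=3 → B at (6,0); v=(2,3)
6. t=5/2 → R at (11,15/2); v=(-2,3)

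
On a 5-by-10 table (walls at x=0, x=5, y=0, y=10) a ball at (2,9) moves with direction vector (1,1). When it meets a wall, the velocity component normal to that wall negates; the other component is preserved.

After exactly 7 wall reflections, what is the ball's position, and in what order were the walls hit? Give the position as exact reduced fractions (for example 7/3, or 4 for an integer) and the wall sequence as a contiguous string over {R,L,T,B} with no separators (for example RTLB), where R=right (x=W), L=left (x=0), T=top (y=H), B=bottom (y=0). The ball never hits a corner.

1. t=1 → T at (3,10); v=(1,-1)
2. t=2 → R at (5,8); v=(-1,-1)
3. t=5 → L at (0,3); v=(1,-1)
4. t=3 → B at (3,0); v=(1,1)
5. t=2 → R at (5,2); v=(-1,1)
6. t=5 → L at (0,7); v=(1,1)
7. t=3 → T at (3,10); v=(1,-1)

Final position: (3,10)
Wall sequence: TRLBRLT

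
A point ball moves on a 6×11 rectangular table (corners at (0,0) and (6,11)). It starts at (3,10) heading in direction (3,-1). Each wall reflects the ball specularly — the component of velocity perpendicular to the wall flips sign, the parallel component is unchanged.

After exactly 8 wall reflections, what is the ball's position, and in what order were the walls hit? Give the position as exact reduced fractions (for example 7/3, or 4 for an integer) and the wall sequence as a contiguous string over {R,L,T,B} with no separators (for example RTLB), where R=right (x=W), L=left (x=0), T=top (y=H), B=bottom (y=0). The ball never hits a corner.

1. t=1 → R at (6,9); v=(-3,-1)
2. t=2 → L at (0,7); v=(3,-1)
3. t=2 → R at (6,5); v=(-3,-1)
4. t=2 → L at (0,3); v=(3,-1)
5. t=2 → R at (6,1); v=(-3,-1)
6. t=1 → B at (3,0); v=(-3,1)
7. t=1 → L at (0,1); v=(3,1)
8. t=2 → R at (6,3); v=(-3,1)

Final position: (6,3)
Wall sequence: RLRLRBLR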